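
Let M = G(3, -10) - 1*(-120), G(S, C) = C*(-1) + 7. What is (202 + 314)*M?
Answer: 70692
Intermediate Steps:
G(S, C) = 7 - C (G(S, C) = -C + 7 = 7 - C)
M = 137 (M = (7 - 1*(-10)) - 1*(-120) = (7 + 10) + 120 = 17 + 120 = 137)
(202 + 314)*M = (202 + 314)*137 = 516*137 = 70692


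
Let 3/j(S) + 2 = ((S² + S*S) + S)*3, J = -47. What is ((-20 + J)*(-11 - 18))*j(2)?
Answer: 5829/28 ≈ 208.18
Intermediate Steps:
j(S) = 3/(-2 + 3*S + 6*S²) (j(S) = 3/(-2 + ((S² + S*S) + S)*3) = 3/(-2 + ((S² + S²) + S)*3) = 3/(-2 + (2*S² + S)*3) = 3/(-2 + (S + 2*S²)*3) = 3/(-2 + (3*S + 6*S²)) = 3/(-2 + 3*S + 6*S²))
((-20 + J)*(-11 - 18))*j(2) = ((-20 - 47)*(-11 - 18))*(3/(-2 + 3*2 + 6*2²)) = (-67*(-29))*(3/(-2 + 6 + 6*4)) = 1943*(3/(-2 + 6 + 24)) = 1943*(3/28) = 5829/28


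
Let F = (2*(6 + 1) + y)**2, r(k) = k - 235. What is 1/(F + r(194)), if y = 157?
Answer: 1/29200 ≈ 3.4247e-5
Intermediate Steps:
r(k) = -235 + k
F = 29241 (F = (2*(6 + 1) + 157)**2 = (2*7 + 157)**2 = (14 + 157)**2 = 171**2 = 29241)
1/(F + r(194)) = 1/(29241 + (-235 + 194)) = 1/(29241 - 41) = 1/29200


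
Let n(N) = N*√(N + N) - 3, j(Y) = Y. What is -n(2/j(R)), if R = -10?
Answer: 3 + I*√10/25 ≈ 3.0 + 0.12649*I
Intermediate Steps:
n(N) = -3 + √2*N^(3/2) (n(N) = N*√(2*N) - 3 = N*(√2*√N) - 3 = √2*N^(3/2) - 3 = -3 + √2*N^(3/2))
-n(2/j(R)) = -(-3 + √2*(2/(-10))^(3/2)) = -(-3 + √2*(2*(-⅒))^(3/2)) = -(-3 + √2*(-⅕)^(3/2)) = -(-3 + √2*(-I*√5/25)) = -(-3 - I*√10/25) = 3 + I*√10/25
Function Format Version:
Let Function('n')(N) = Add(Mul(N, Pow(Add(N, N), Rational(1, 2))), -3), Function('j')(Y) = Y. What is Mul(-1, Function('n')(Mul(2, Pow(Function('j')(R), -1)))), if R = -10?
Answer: Add(3, Mul(Rational(1, 25), I, Pow(10, Rational(1, 2)))) ≈ Add(3.0000, Mul(0.12649, I))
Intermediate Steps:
Function('n')(N) = Add(-3, Mul(Pow(2, Rational(1, 2)), Pow(N, Rational(3, 2)))) (Function('n')(N) = Add(Mul(N, Pow(Mul(2, N), Rational(1, 2))), -3) = Add(Mul(N, Mul(Pow(2, Rational(1, 2)), Pow(N, Rational(1, 2)))), -3) = Add(Mul(Pow(2, Rational(1, 2)), Pow(N, Rational(3, 2))), -3) = Add(-3, Mul(Pow(2, Rational(1, 2)), Pow(N, Rational(3, 2)))))
Mul(-1, Function('n')(Mul(2, Pow(Function('j')(R), -1)))) = Mul(-1, Add(-3, Mul(Pow(2, Rational(1, 2)), Pow(Mul(2, Pow(-10, -1)), Rational(3, 2))))) = Mul(-1, Add(-3, Mul(Pow(2, Rational(1, 2)), Pow(Mul(2, Rational(-1, 10)), Rational(3, 2))))) = Mul(-1, Add(-3, Mul(Pow(2, Rational(1, 2)), Pow(Rational(-1, 5), Rational(3, 2))))) = Mul(-1, Add(-3, Mul(Pow(2, Rational(1, 2)), Mul(Rational(-1, 25), I, Pow(5, Rational(1, 2)))))) = Mul(-1, Add(-3, Mul(Rational(-1, 25), I, Pow(10, Rational(1, 2))))) = Add(3, Mul(Rational(1, 25), I, Pow(10, Rational(1, 2))))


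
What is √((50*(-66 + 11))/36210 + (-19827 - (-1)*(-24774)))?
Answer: 4*I*√36549581001/3621 ≈ 211.19*I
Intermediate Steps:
√((50*(-66 + 11))/36210 + (-19827 - (-1)*(-24774))) = √((50*(-55))*(1/36210) + (-19827 - 1*24774)) = √(-2750*1/36210 + (-19827 - 24774)) = √(-275/3621 - 44601) = √(-161500496/3621) = 4*I*√36549581001/3621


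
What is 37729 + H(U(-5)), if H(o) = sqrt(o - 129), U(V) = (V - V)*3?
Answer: 37729 + I*sqrt(129) ≈ 37729.0 + 11.358*I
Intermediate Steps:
U(V) = 0 (U(V) = 0*3 = 0)
H(o) = sqrt(-129 + o)
37729 + H(U(-5)) = 37729 + sqrt(-129 + 0) = 37729 + sqrt(-129) = 37729 + I*sqrt(129)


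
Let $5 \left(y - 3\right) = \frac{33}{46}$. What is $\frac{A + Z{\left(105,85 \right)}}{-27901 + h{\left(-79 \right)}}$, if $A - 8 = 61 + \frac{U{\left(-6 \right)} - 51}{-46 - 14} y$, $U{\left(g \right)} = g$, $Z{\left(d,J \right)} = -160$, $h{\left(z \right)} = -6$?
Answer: $\frac{404863}{128372200} \approx 0.0031538$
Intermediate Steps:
$y = \frac{723}{230}$ ($y = 3 + \frac{33 \cdot \frac{1}{46}}{5} = 3 + \frac{1}{5} \cdot \frac{33}{46} = 3 + \frac{33}{230} = \frac{723}{230} \approx 3.1435$)
$A = \frac{331137}{4600}$ ($A = 8 + \left(61 + \frac{-6 - 51}{-46 - 14} \cdot \frac{723}{230}\right) = 8 + \left(61 + - \frac{57}{-60} \cdot \frac{723}{230}\right) = 8 + \left(61 + \left(-57\right) \left(- \frac{1}{60}\right) \frac{723}{230}\right) = 8 + \left(61 + \frac{19}{20} \cdot \frac{723}{230}\right) = 8 + \left(61 + \frac{13737}{4600}\right) = 8 + \frac{294337}{4600} = \frac{331137}{4600} \approx 71.986$)
$\frac{A + Z{\left(105,85 \right)}}{-27901 + h{\left(-79 \right)}} = \frac{\frac{331137}{4600} - 160}{-27901 - 6} = - \frac{404863}{4600 \left(-27907\right)} = \left(- \frac{404863}{4600}\right) \left(- \frac{1}{27907}\right) = \frac{404863}{128372200}$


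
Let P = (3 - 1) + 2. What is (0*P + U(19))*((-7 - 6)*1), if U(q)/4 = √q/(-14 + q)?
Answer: -52*√19/5 ≈ -45.333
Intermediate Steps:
U(q) = 4*√q/(-14 + q) (U(q) = 4*(√q/(-14 + q)) = 4*√q/(-14 + q))
P = 4 (P = 2 + 2 = 4)
(0*P + U(19))*((-7 - 6)*1) = (0*4 + 4*√19/(-14 + 19))*((-7 - 6)*1) = (0 + 4*√19/5)*(-13*1) = (0 + 4*√19*(⅕))*(-13) = (0 + 4*√19/5)*(-13) = (4*√19/5)*(-13) = -52*√19/5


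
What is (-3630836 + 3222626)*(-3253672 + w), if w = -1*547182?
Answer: 1551546611340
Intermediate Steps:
w = -547182
(-3630836 + 3222626)*(-3253672 + w) = (-3630836 + 3222626)*(-3253672 - 547182) = -408210*(-3800854) = 1551546611340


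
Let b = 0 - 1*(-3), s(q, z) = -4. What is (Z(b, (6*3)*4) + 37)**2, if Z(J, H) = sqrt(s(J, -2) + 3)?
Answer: (37 + I)**2 ≈ 1368.0 + 74.0*I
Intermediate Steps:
b = 3 (b = 0 + 3 = 3)
Z(J, H) = I (Z(J, H) = sqrt(-4 + 3) = sqrt(-1) = I)
(Z(b, (6*3)*4) + 37)**2 = (I + 37)**2 = (37 + I)**2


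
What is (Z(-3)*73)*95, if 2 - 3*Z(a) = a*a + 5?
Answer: -27740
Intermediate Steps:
Z(a) = -1 - a**2/3 (Z(a) = 2/3 - (a*a + 5)/3 = 2/3 - (a**2 + 5)/3 = 2/3 - (5 + a**2)/3 = 2/3 + (-5/3 - a**2/3) = -1 - a**2/3)
(Z(-3)*73)*95 = ((-1 - 1/3*(-3)**2)*73)*95 = ((-1 - 1/3*9)*73)*95 = ((-1 - 3)*73)*95 = -4*73*95 = -292*95 = -27740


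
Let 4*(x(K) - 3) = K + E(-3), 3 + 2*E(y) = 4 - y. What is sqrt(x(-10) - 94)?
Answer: I*sqrt(93) ≈ 9.6436*I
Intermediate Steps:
E(y) = 1/2 - y/2 (E(y) = -3/2 + (4 - y)/2 = -3/2 + (2 - y/2) = 1/2 - y/2)
x(K) = 7/2 + K/4 (x(K) = 3 + (K + (1/2 - 1/2*(-3)))/4 = 3 + (K + (1/2 + 3/2))/4 = 3 + (K + 2)/4 = 3 + (2 + K)/4 = 3 + (1/2 + K/4) = 7/2 + K/4)
sqrt(x(-10) - 94) = sqrt((7/2 + (1/4)*(-10)) - 94) = sqrt((7/2 - 5/2) - 94) = sqrt(1 - 94) = sqrt(-93) = I*sqrt(93)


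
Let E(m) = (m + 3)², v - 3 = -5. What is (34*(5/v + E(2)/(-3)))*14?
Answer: -15470/3 ≈ -5156.7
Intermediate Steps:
v = -2 (v = 3 - 5 = -2)
E(m) = (3 + m)²
(34*(5/v + E(2)/(-3)))*14 = (34*(5/(-2) + (3 + 2)²/(-3)))*14 = (34*(5*(-½) + 5²*(-⅓)))*14 = (34*(-5/2 + 25*(-⅓)))*14 = (34*(-5/2 - 25/3))*14 = (34*(-65/6))*14 = -1105/3*14 = -15470/3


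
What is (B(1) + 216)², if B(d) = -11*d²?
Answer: 42025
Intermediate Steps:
(B(1) + 216)² = (-11*1² + 216)² = (-11*1 + 216)² = (-11 + 216)² = 205² = 42025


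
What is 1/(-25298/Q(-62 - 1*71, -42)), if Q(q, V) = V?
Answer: 3/1807 ≈ 0.0016602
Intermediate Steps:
1/(-25298/Q(-62 - 1*71, -42)) = 1/(-25298/(-42)) = 1/(-25298*(-1/42)) = 1/(1807/3) = 3/1807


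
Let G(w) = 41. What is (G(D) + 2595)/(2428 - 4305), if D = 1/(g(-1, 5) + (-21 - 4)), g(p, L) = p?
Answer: -2636/1877 ≈ -1.4044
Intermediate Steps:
D = -1/26 (D = 1/(-1 + (-21 - 4)) = 1/(-1 - 25) = 1/(-26) = -1/26 ≈ -0.038462)
(G(D) + 2595)/(2428 - 4305) = (41 + 2595)/(2428 - 4305) = 2636/(-1877) = 2636*(-1/1877) = -2636/1877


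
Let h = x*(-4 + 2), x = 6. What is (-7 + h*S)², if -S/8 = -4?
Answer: 152881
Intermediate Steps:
S = 32 (S = -8*(-4) = 32)
h = -12 (h = 6*(-4 + 2) = 6*(-2) = -12)
(-7 + h*S)² = (-7 - 12*32)² = (-7 - 384)² = (-391)² = 152881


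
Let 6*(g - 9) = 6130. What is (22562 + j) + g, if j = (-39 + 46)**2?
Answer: 70925/3 ≈ 23642.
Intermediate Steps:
g = 3092/3 (g = 9 + (1/6)*6130 = 9 + 3065/3 = 3092/3 ≈ 1030.7)
j = 49 (j = 7**2 = 49)
(22562 + j) + g = (22562 + 49) + 3092/3 = 22611 + 3092/3 = 70925/3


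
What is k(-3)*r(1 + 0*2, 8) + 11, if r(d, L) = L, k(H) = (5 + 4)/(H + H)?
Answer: -1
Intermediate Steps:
k(H) = 9/(2*H) (k(H) = 9/((2*H)) = 9*(1/(2*H)) = 9/(2*H))
k(-3)*r(1 + 0*2, 8) + 11 = ((9/2)/(-3))*8 + 11 = ((9/2)*(-⅓))*8 + 11 = -3/2*8 + 11 = -12 + 11 = -1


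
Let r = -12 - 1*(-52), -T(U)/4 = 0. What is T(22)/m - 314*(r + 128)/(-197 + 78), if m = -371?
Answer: 7536/17 ≈ 443.29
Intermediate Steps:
T(U) = 0 (T(U) = -4*0 = 0)
r = 40 (r = -12 + 52 = 40)
T(22)/m - 314*(r + 128)/(-197 + 78) = 0/(-371) - 314*(40 + 128)/(-197 + 78) = 0*(-1/371) - 314/((-119/168)) = 0 - 314/((-119*1/168)) = 0 - 314/(-17/24) = 0 - 314*(-24/17) = 0 + 7536/17 = 7536/17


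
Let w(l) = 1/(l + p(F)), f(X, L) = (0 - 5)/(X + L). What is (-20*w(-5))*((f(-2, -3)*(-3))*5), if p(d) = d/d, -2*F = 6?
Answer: -75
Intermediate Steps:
F = -3 (F = -½*6 = -3)
f(X, L) = -5/(L + X)
p(d) = 1
w(l) = 1/(1 + l) (w(l) = 1/(l + 1) = 1/(1 + l))
(-20*w(-5))*((f(-2, -3)*(-3))*5) = (-20/(1 - 5))*((-5/(-3 - 2)*(-3))*5) = (-20/(-4))*((-5/(-5)*(-3))*5) = (-20*(-¼))*((-5*(-⅕)*(-3))*5) = 5*((1*(-3))*5) = 5*(-3*5) = 5*(-15) = -75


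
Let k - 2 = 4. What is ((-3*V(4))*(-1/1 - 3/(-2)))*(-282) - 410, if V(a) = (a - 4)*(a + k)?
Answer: -410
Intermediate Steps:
k = 6 (k = 2 + 4 = 6)
V(a) = (-4 + a)*(6 + a) (V(a) = (a - 4)*(a + 6) = (-4 + a)*(6 + a))
((-3*V(4))*(-1/1 - 3/(-2)))*(-282) - 410 = ((-3*(-24 + 4**2 + 2*4))*(-1/1 - 3/(-2)))*(-282) - 410 = ((-3*(-24 + 16 + 8))*(-1*1 - 3*(-1/2)))*(-282) - 410 = ((-3*0)*(-1 + 3/2))*(-282) - 410 = (0*(1/2))*(-282) - 410 = 0*(-282) - 410 = 0 - 410 = -410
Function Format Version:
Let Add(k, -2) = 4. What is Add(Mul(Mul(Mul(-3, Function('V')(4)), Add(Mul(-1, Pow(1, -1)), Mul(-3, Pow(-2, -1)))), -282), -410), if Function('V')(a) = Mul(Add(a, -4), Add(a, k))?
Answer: -410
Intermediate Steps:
k = 6 (k = Add(2, 4) = 6)
Function('V')(a) = Mul(Add(-4, a), Add(6, a)) (Function('V')(a) = Mul(Add(a, -4), Add(a, 6)) = Mul(Add(-4, a), Add(6, a)))
Add(Mul(Mul(Mul(-3, Function('V')(4)), Add(Mul(-1, Pow(1, -1)), Mul(-3, Pow(-2, -1)))), -282), -410) = Add(Mul(Mul(Mul(-3, Add(-24, Pow(4, 2), Mul(2, 4))), Add(Mul(-1, Pow(1, -1)), Mul(-3, Pow(-2, -1)))), -282), -410) = Add(Mul(Mul(Mul(-3, Add(-24, 16, 8)), Add(Mul(-1, 1), Mul(-3, Rational(-1, 2)))), -282), -410) = Add(Mul(Mul(Mul(-3, 0), Add(-1, Rational(3, 2))), -282), -410) = Add(Mul(Mul(0, Rational(1, 2)), -282), -410) = Add(Mul(0, -282), -410) = Add(0, -410) = -410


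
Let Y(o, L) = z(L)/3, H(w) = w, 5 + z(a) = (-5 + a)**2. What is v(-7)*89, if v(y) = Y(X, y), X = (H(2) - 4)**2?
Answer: 12371/3 ≈ 4123.7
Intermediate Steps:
z(a) = -5 + (-5 + a)**2
X = 4 (X = (2 - 4)**2 = (-2)**2 = 4)
Y(o, L) = -5/3 + (-5 + L)**2/3 (Y(o, L) = (-5 + (-5 + L)**2)/3 = (-5 + (-5 + L)**2)*(1/3) = -5/3 + (-5 + L)**2/3)
v(y) = -5/3 + (-5 + y)**2/3
v(-7)*89 = (-5/3 + (-5 - 7)**2/3)*89 = (-5/3 + (1/3)*(-12)**2)*89 = (-5/3 + (1/3)*144)*89 = (-5/3 + 48)*89 = (139/3)*89 = 12371/3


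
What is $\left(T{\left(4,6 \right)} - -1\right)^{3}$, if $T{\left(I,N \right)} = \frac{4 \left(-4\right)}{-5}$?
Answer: $\frac{9261}{125} \approx 74.088$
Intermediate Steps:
$T{\left(I,N \right)} = \frac{16}{5}$ ($T{\left(I,N \right)} = \left(-16\right) \left(- \frac{1}{5}\right) = \frac{16}{5}$)
$\left(T{\left(4,6 \right)} - -1\right)^{3} = \left(\frac{16}{5} - -1\right)^{3} = \left(\frac{16}{5} + 1\right)^{3} = \left(\frac{21}{5}\right)^{3} = \frac{9261}{125}$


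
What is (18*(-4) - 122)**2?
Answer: 37636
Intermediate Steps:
(18*(-4) - 122)**2 = (-72 - 122)**2 = (-194)**2 = 37636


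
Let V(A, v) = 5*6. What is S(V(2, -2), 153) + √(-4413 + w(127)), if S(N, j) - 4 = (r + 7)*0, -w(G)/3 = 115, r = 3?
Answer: 4 + I*√4758 ≈ 4.0 + 68.978*I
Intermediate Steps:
V(A, v) = 30
w(G) = -345 (w(G) = -3*115 = -345)
S(N, j) = 4 (S(N, j) = 4 + (3 + 7)*0 = 4 + 10*0 = 4 + 0 = 4)
S(V(2, -2), 153) + √(-4413 + w(127)) = 4 + √(-4413 - 345) = 4 + √(-4758) = 4 + I*√4758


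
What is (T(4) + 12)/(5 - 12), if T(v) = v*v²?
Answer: -76/7 ≈ -10.857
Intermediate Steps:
T(v) = v³
(T(4) + 12)/(5 - 12) = (4³ + 12)/(5 - 12) = (64 + 12)/(-7) = 76*(-⅐) = -76/7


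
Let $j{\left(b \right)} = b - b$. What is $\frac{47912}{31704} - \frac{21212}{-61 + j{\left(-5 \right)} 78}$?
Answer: $\frac{84428485}{241743} \approx 349.25$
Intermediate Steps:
$j{\left(b \right)} = 0$
$\frac{47912}{31704} - \frac{21212}{-61 + j{\left(-5 \right)} 78} = \frac{47912}{31704} - \frac{21212}{-61 + 0 \cdot 78} = 47912 \cdot \frac{1}{31704} - \frac{21212}{-61 + 0} = \frac{5989}{3963} - \frac{21212}{-61} = \frac{5989}{3963} - - \frac{21212}{61} = \frac{5989}{3963} + \frac{21212}{61} = \frac{84428485}{241743}$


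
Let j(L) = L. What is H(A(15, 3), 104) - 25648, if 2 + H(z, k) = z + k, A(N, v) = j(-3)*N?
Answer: -25591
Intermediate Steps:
A(N, v) = -3*N
H(z, k) = -2 + k + z (H(z, k) = -2 + (z + k) = -2 + (k + z) = -2 + k + z)
H(A(15, 3), 104) - 25648 = (-2 + 104 - 3*15) - 25648 = (-2 + 104 - 45) - 25648 = 57 - 25648 = -25591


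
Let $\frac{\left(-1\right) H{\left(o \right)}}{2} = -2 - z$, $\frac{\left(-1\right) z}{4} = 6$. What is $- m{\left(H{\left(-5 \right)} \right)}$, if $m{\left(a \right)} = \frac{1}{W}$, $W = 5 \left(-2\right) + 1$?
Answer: $\frac{1}{9} \approx 0.11111$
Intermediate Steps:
$W = -9$ ($W = -10 + 1 = -9$)
$z = -24$ ($z = \left(-4\right) 6 = -24$)
$H{\left(o \right)} = -44$ ($H{\left(o \right)} = - 2 \left(-2 - -24\right) = - 2 \left(-2 + 24\right) = \left(-2\right) 22 = -44$)
$m{\left(a \right)} = - \frac{1}{9}$ ($m{\left(a \right)} = \frac{1}{-9} = - \frac{1}{9}$)
$- m{\left(H{\left(-5 \right)} \right)} = \left(-1\right) \left(- \frac{1}{9}\right) = \frac{1}{9}$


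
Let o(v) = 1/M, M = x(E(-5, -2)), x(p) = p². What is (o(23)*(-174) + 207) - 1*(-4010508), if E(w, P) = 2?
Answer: 8021343/2 ≈ 4.0107e+6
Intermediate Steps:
M = 4 (M = 2² = 4)
o(v) = ¼ (o(v) = 1/4 = ¼)
(o(23)*(-174) + 207) - 1*(-4010508) = ((¼)*(-174) + 207) - 1*(-4010508) = (-87/2 + 207) + 4010508 = 327/2 + 4010508 = 8021343/2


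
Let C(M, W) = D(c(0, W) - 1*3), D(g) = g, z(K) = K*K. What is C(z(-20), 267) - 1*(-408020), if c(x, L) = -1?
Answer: 408016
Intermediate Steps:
z(K) = K²
C(M, W) = -4 (C(M, W) = -1 - 1*3 = -1 - 3 = -4)
C(z(-20), 267) - 1*(-408020) = -4 - 1*(-408020) = -4 + 408020 = 408016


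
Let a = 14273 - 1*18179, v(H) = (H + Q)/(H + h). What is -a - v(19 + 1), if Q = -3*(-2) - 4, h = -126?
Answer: 207029/53 ≈ 3906.2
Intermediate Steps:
Q = 2 (Q = 6 - 4 = 2)
v(H) = (2 + H)/(-126 + H) (v(H) = (H + 2)/(H - 126) = (2 + H)/(-126 + H))
a = -3906 (a = 14273 - 18179 = -3906)
-a - v(19 + 1) = -1*(-3906) - (2 + (19 + 1))/(-126 + (19 + 1)) = 3906 - (2 + 20)/(-126 + 20) = 3906 - 22/(-106) = 3906 - (-1)*22/106 = 3906 - 1*(-11/53) = 3906 + 11/53 = 207029/53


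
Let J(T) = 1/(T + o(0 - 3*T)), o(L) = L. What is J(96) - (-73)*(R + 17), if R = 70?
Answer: 1219391/192 ≈ 6351.0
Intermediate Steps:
J(T) = -1/(2*T) (J(T) = 1/(T + (0 - 3*T)) = 1/(T - 3*T) = 1/(-2*T) = -1/(2*T))
J(96) - (-73)*(R + 17) = -½/96 - (-73)*(70 + 17) = -½*1/96 - (-73)*87 = -1/192 - 1*(-6351) = -1/192 + 6351 = 1219391/192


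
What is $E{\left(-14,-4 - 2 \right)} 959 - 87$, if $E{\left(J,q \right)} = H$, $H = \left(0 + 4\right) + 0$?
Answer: $3749$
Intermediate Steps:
$H = 4$ ($H = 4 + 0 = 4$)
$E{\left(J,q \right)} = 4$
$E{\left(-14,-4 - 2 \right)} 959 - 87 = 4 \cdot 959 - 87 = 3836 - 87 = 3749$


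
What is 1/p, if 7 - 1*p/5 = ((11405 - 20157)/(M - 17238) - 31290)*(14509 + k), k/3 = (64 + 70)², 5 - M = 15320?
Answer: 32553/348235384414285 ≈ 9.3480e-11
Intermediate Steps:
M = -15315 (M = 5 - 1*15320 = 5 - 15320 = -15315)
k = 53868 (k = 3*(64 + 70)² = 3*134² = 3*17956 = 53868)
p = 348235384414285/32553 (p = 35 - 5*((11405 - 20157)/(-15315 - 17238) - 31290)*(14509 + 53868) = 35 - 5*(-8752/(-32553) - 31290)*68377 = 35 - 5*(-8752*(-1/32553) - 31290)*68377 = 35 - 5*(8752/32553 - 31290)*68377 = 35 - (-5092873090)*68377/32553 = 35 - 5*(-69647076654986/32553) = 35 + 348235383274930/32553 = 348235384414285/32553 ≈ 1.0697e+10)
1/p = 1/(348235384414285/32553) = 32553/348235384414285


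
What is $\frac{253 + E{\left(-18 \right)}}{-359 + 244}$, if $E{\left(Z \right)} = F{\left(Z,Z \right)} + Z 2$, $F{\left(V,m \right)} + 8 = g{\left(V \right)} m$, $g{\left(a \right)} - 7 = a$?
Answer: $- \frac{407}{115} \approx -3.5391$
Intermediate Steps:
$g{\left(a \right)} = 7 + a$
$F{\left(V,m \right)} = -8 + m \left(7 + V\right)$ ($F{\left(V,m \right)} = -8 + \left(7 + V\right) m = -8 + m \left(7 + V\right)$)
$E{\left(Z \right)} = -8 + 2 Z + Z \left(7 + Z\right)$ ($E{\left(Z \right)} = \left(-8 + Z \left(7 + Z\right)\right) + Z 2 = \left(-8 + Z \left(7 + Z\right)\right) + 2 Z = -8 + 2 Z + Z \left(7 + Z\right)$)
$\frac{253 + E{\left(-18 \right)}}{-359 + 244} = \frac{253 + \left(-8 + \left(-18\right)^{2} + 9 \left(-18\right)\right)}{-359 + 244} = \frac{253 - -154}{-115} = \left(253 + 154\right) \left(- \frac{1}{115}\right) = 407 \left(- \frac{1}{115}\right) = - \frac{407}{115}$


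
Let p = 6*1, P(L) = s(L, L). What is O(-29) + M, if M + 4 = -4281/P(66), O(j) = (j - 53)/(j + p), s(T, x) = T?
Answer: -33041/506 ≈ -65.298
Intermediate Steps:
P(L) = L
p = 6
O(j) = (-53 + j)/(6 + j) (O(j) = (j - 53)/(j + 6) = (-53 + j)/(6 + j))
M = -1515/22 (M = -4 - 4281/66 = -4 - 4281*1/66 = -4 - 1427/22 = -1515/22 ≈ -68.864)
O(-29) + M = (-53 - 29)/(6 - 29) - 1515/22 = -82/(-23) - 1515/22 = -1/23*(-82) - 1515/22 = 82/23 - 1515/22 = -33041/506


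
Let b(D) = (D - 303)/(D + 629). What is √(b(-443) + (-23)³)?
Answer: 8*I*√1644798/93 ≈ 110.32*I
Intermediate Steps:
b(D) = (-303 + D)/(629 + D)
√(b(-443) + (-23)³) = √((-303 - 443)/(629 - 443) + (-23)³) = √(-746/186 - 12167) = √((1/186)*(-746) - 12167) = √(-373/93 - 12167) = √(-1131904/93) = 8*I*√1644798/93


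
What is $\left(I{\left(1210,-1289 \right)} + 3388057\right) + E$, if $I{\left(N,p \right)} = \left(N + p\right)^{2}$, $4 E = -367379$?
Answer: $\frac{13209813}{4} \approx 3.3025 \cdot 10^{6}$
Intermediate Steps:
$E = - \frac{367379}{4}$ ($E = \frac{1}{4} \left(-367379\right) = - \frac{367379}{4} \approx -91845.0$)
$\left(I{\left(1210,-1289 \right)} + 3388057\right) + E = \left(\left(1210 - 1289\right)^{2} + 3388057\right) - \frac{367379}{4} = \left(\left(-79\right)^{2} + 3388057\right) - \frac{367379}{4} = \left(6241 + 3388057\right) - \frac{367379}{4} = 3394298 - \frac{367379}{4} = \frac{13209813}{4}$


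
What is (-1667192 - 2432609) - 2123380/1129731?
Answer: -4631674406911/1129731 ≈ -4.0998e+6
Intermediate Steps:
(-1667192 - 2432609) - 2123380/1129731 = -4099801 - 2123380*1/1129731 = -4099801 - 2123380/1129731 = -4631674406911/1129731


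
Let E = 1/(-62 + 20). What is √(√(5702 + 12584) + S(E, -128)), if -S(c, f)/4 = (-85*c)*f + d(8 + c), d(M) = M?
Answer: √(49210 + 49*√18286)/7 ≈ 33.757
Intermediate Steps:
E = -1/42 (E = 1/(-42) = -1/42 ≈ -0.023810)
S(c, f) = -32 - 4*c + 340*c*f (S(c, f) = -4*((-85*c)*f + (8 + c)) = -4*(-85*c*f + (8 + c)) = -4*(8 + c - 85*c*f) = -32 - 4*c + 340*c*f)
√(√(5702 + 12584) + S(E, -128)) = √(√(5702 + 12584) + (-32 - 4*(-1/42) + 340*(-1/42)*(-128))) = √(√18286 + (-32 + 2/21 + 21760/21)) = √(√18286 + 7030/7) = √(7030/7 + √18286)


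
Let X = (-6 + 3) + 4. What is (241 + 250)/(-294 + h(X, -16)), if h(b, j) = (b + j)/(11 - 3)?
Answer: -3928/2367 ≈ -1.6595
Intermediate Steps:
X = 1 (X = -3 + 4 = 1)
h(b, j) = b/8 + j/8 (h(b, j) = (b + j)/8 = (b + j)*(1/8) = b/8 + j/8)
(241 + 250)/(-294 + h(X, -16)) = (241 + 250)/(-294 + ((1/8)*1 + (1/8)*(-16))) = 491/(-294 + (1/8 - 2)) = 491/(-294 - 15/8) = 491/(-2367/8) = 491*(-8/2367) = -3928/2367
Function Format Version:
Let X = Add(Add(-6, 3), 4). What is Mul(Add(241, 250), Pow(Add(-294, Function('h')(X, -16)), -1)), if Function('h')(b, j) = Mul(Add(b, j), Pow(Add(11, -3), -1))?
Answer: Rational(-3928, 2367) ≈ -1.6595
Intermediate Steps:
X = 1 (X = Add(-3, 4) = 1)
Function('h')(b, j) = Add(Mul(Rational(1, 8), b), Mul(Rational(1, 8), j)) (Function('h')(b, j) = Mul(Add(b, j), Pow(8, -1)) = Mul(Add(b, j), Rational(1, 8)) = Add(Mul(Rational(1, 8), b), Mul(Rational(1, 8), j)))
Mul(Add(241, 250), Pow(Add(-294, Function('h')(X, -16)), -1)) = Mul(Add(241, 250), Pow(Add(-294, Add(Mul(Rational(1, 8), 1), Mul(Rational(1, 8), -16))), -1)) = Mul(491, Pow(Add(-294, Add(Rational(1, 8), -2)), -1)) = Mul(491, Pow(Add(-294, Rational(-15, 8)), -1)) = Mul(491, Pow(Rational(-2367, 8), -1)) = Mul(491, Rational(-8, 2367)) = Rational(-3928, 2367)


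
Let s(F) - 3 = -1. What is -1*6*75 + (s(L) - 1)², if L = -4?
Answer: -449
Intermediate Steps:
s(F) = 2 (s(F) = 3 - 1 = 2)
-1*6*75 + (s(L) - 1)² = -1*6*75 + (2 - 1)² = -6*75 + 1² = -450 + 1 = -449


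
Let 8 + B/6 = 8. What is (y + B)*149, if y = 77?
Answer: 11473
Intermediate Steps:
B = 0 (B = -48 + 6*8 = -48 + 48 = 0)
(y + B)*149 = (77 + 0)*149 = 77*149 = 11473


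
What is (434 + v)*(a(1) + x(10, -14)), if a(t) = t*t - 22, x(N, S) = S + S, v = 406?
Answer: -41160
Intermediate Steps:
x(N, S) = 2*S
a(t) = -22 + t² (a(t) = t² - 22 = -22 + t²)
(434 + v)*(a(1) + x(10, -14)) = (434 + 406)*((-22 + 1²) + 2*(-14)) = 840*((-22 + 1) - 28) = 840*(-21 - 28) = 840*(-49) = -41160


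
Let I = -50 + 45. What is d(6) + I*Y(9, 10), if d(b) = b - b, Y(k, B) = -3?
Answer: 15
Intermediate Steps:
d(b) = 0
I = -5
d(6) + I*Y(9, 10) = 0 - 5*(-3) = 0 + 15 = 15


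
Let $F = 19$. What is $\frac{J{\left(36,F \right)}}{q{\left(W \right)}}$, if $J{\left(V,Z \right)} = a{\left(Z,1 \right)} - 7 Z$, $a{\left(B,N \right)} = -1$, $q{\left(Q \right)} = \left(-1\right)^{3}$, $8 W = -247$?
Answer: $134$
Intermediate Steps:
$W = - \frac{247}{8}$ ($W = \frac{1}{8} \left(-247\right) = - \frac{247}{8} \approx -30.875$)
$q{\left(Q \right)} = -1$
$J{\left(V,Z \right)} = -1 - 7 Z$
$\frac{J{\left(36,F \right)}}{q{\left(W \right)}} = \frac{-1 - 133}{-1} = \left(-1 - 133\right) \left(-1\right) = \left(-134\right) \left(-1\right) = 134$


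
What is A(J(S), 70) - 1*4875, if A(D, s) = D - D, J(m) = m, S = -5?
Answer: -4875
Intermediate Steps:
A(D, s) = 0
A(J(S), 70) - 1*4875 = 0 - 1*4875 = 0 - 4875 = -4875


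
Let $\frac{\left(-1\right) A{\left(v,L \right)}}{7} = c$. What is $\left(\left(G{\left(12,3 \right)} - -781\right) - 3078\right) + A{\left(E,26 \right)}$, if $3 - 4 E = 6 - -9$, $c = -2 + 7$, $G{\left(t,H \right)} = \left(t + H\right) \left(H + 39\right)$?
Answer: $-1702$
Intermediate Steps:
$G{\left(t,H \right)} = \left(39 + H\right) \left(H + t\right)$ ($G{\left(t,H \right)} = \left(H + t\right) \left(39 + H\right) = \left(39 + H\right) \left(H + t\right)$)
$c = 5$
$E = -3$ ($E = \frac{3}{4} - \frac{6 - -9}{4} = \frac{3}{4} - \frac{6 + 9}{4} = \frac{3}{4} - \frac{15}{4} = -3$)
$A{\left(v,L \right)} = -35$ ($A{\left(v,L \right)} = \left(-7\right) 5 = -35$)
$\left(\left(G{\left(12,3 \right)} - -781\right) - 3078\right) + A{\left(E,26 \right)} = \left(\left(\left(3^{2} + 39 \cdot 3 + 39 \cdot 12 + 3 \cdot 12\right) - -781\right) - 3078\right) - 35 = \left(\left(\left(9 + 117 + 468 + 36\right) + 781\right) - 3078\right) - 35 = \left(\left(630 + 781\right) - 3078\right) - 35 = \left(1411 - 3078\right) - 35 = -1667 - 35 = -1702$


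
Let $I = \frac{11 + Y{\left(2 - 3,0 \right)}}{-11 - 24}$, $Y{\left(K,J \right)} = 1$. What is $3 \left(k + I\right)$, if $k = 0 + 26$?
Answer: $\frac{2694}{35} \approx 76.971$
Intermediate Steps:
$k = 26$
$I = - \frac{12}{35}$ ($I = \frac{11 + 1}{-11 - 24} = \frac{12}{-35} = 12 \left(- \frac{1}{35}\right) = - \frac{12}{35} \approx -0.34286$)
$3 \left(k + I\right) = 3 \left(26 - \frac{12}{35}\right) = 3 \cdot \frac{898}{35} = \frac{2694}{35}$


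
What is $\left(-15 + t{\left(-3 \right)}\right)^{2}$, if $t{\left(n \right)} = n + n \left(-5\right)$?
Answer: $9$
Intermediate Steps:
$t{\left(n \right)} = - 4 n$ ($t{\left(n \right)} = n - 5 n = - 4 n$)
$\left(-15 + t{\left(-3 \right)}\right)^{2} = \left(-15 - -12\right)^{2} = \left(-15 + 12\right)^{2} = \left(-3\right)^{2} = 9$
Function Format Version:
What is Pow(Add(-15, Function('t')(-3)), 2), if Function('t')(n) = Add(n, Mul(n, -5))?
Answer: 9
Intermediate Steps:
Function('t')(n) = Mul(-4, n) (Function('t')(n) = Add(n, Mul(-5, n)) = Mul(-4, n))
Pow(Add(-15, Function('t')(-3)), 2) = Pow(Add(-15, Mul(-4, -3)), 2) = Pow(Add(-15, 12), 2) = Pow(-3, 2) = 9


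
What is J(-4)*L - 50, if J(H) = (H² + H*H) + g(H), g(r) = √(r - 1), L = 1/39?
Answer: -1918/39 + I*√5/39 ≈ -49.18 + 0.057335*I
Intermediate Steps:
L = 1/39 ≈ 0.025641
g(r) = √(-1 + r)
J(H) = √(-1 + H) + 2*H² (J(H) = (H² + H*H) + √(-1 + H) = (H² + H²) + √(-1 + H) = 2*H² + √(-1 + H) = √(-1 + H) + 2*H²)
J(-4)*L - 50 = (√(-1 - 4) + 2*(-4)²)*(1/39) - 50 = (√(-5) + 2*16)*(1/39) - 50 = (I*√5 + 32)*(1/39) - 50 = (32 + I*√5)*(1/39) - 50 = (32/39 + I*√5/39) - 50 = -1918/39 + I*√5/39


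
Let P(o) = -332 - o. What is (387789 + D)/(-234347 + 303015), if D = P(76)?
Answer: 387381/68668 ≈ 5.6414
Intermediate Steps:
D = -408 (D = -332 - 1*76 = -332 - 76 = -408)
(387789 + D)/(-234347 + 303015) = (387789 - 408)/(-234347 + 303015) = 387381/68668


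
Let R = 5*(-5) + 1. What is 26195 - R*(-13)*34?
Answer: 15587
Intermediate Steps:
R = -24 (R = -25 + 1 = -24)
26195 - R*(-13)*34 = 26195 - (-24*(-13))*34 = 26195 - 312*34 = 26195 - 1*10608 = 26195 - 10608 = 15587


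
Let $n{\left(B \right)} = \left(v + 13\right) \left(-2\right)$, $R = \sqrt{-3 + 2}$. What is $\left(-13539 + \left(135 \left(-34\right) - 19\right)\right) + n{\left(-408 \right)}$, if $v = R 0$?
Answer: $-18174$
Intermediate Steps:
$R = i$ ($R = \sqrt{-1} = i \approx 1.0 i$)
$v = 0$ ($v = i 0 = 0$)
$n{\left(B \right)} = -26$ ($n{\left(B \right)} = \left(0 + 13\right) \left(-2\right) = 13 \left(-2\right) = -26$)
$\left(-13539 + \left(135 \left(-34\right) - 19\right)\right) + n{\left(-408 \right)} = \left(-13539 + \left(135 \left(-34\right) - 19\right)\right) - 26 = \left(-13539 - 4609\right) - 26 = -18148 - 26 = -18174$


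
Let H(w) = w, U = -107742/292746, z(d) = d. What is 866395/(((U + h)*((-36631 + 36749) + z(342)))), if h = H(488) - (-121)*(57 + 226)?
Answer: 8454455689/155897888288 ≈ 0.054231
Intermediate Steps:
U = -17957/48791 (U = -107742*1/292746 = -17957/48791 ≈ -0.36804)
h = 34731 (h = 488 - (-121)*(57 + 226) = 488 - (-121)*283 = 488 - 1*(-34243) = 488 + 34243 = 34731)
866395/(((U + h)*((-36631 + 36749) + z(342)))) = 866395/(((-17957/48791 + 34731)*((-36631 + 36749) + 342))) = 866395/((1694542264*(118 + 342)/48791)) = 866395/(((1694542264/48791)*460)) = 866395/(779489441440/48791) = 866395*(48791/779489441440) = 8454455689/155897888288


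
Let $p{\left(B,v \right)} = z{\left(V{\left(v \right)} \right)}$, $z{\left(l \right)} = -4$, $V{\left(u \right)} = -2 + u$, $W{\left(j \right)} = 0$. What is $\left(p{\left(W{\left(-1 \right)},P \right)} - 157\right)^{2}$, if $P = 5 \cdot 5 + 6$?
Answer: $25921$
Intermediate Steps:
$P = 31$ ($P = 25 + 6 = 31$)
$p{\left(B,v \right)} = -4$
$\left(p{\left(W{\left(-1 \right)},P \right)} - 157\right)^{2} = \left(-4 - 157\right)^{2} = \left(-161\right)^{2} = 25921$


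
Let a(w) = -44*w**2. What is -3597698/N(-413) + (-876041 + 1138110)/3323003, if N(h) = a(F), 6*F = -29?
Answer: 107598875624165/30741100753 ≈ 3500.2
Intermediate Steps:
F = -29/6 (F = (1/6)*(-29) = -29/6 ≈ -4.8333)
N(h) = -9251/9 (N(h) = -44*(-29/6)**2 = -44*841/36 = -9251/9)
-3597698/N(-413) + (-876041 + 1138110)/3323003 = -3597698/(-9251/9) + (-876041 + 1138110)/3323003 = -3597698*(-9/9251) + 262069*(1/3323003) = 32379282/9251 + 262069/3323003 = 107598875624165/30741100753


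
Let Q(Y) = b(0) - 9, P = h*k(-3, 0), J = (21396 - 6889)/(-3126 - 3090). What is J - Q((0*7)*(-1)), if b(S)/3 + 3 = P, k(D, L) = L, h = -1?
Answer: 97381/6216 ≈ 15.666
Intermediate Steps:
J = -14507/6216 (J = 14507/(-6216) = 14507*(-1/6216) = -14507/6216 ≈ -2.3338)
P = 0 (P = -1*0 = 0)
b(S) = -9 (b(S) = -9 + 3*0 = -9 + 0 = -9)
Q(Y) = -18 (Q(Y) = -9 - 9 = -18)
J - Q((0*7)*(-1)) = -14507/6216 - 1*(-18) = -14507/6216 + 18 = 97381/6216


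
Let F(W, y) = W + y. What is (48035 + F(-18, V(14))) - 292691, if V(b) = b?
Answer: -244660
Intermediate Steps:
(48035 + F(-18, V(14))) - 292691 = (48035 + (-18 + 14)) - 292691 = (48035 - 4) - 292691 = 48031 - 292691 = -244660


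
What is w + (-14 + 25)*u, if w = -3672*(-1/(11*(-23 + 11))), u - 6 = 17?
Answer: 2477/11 ≈ 225.18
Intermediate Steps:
u = 23 (u = 6 + 17 = 23)
w = -306/11 (w = -3672/((-12*(-11))) = -3672/132 = -3672*1/132 = -306/11 ≈ -27.818)
w + (-14 + 25)*u = -306/11 + (-14 + 25)*23 = -306/11 + 11*23 = -306/11 + 253 = 2477/11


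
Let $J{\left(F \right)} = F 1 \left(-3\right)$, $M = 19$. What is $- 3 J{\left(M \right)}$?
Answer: $171$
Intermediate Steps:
$J{\left(F \right)} = - 3 F$ ($J{\left(F \right)} = F \left(-3\right) = - 3 F$)
$- 3 J{\left(M \right)} = - 3 \left(\left(-3\right) 19\right) = \left(-3\right) \left(-57\right) = 171$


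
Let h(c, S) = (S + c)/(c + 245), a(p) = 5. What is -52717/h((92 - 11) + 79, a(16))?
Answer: -1423359/11 ≈ -1.2940e+5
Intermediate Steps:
h(c, S) = (S + c)/(245 + c)
-52717/h((92 - 11) + 79, a(16)) = -52717*(245 + ((92 - 11) + 79))/(5 + ((92 - 11) + 79)) = -52717*(245 + (81 + 79))/(5 + (81 + 79)) = -52717*(245 + 160)/(5 + 160) = -52717/(165/405) = -52717/((1/405)*165) = -52717/11/27 = -52717*27/11 = -1423359/11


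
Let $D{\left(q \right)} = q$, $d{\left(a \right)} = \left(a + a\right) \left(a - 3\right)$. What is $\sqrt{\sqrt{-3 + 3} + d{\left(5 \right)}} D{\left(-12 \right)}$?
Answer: $- 24 \sqrt{5} \approx -53.666$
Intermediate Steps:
$d{\left(a \right)} = 2 a \left(-3 + a\right)$
$\sqrt{\sqrt{-3 + 3} + d{\left(5 \right)}} D{\left(-12 \right)} = \sqrt{\sqrt{-3 + 3} + 2 \cdot 5 \left(-3 + 5\right)} \left(-12\right) = \sqrt{\sqrt{0} + 2 \cdot 5 \cdot 2} \left(-12\right) = \sqrt{0 + 20} \left(-12\right) = \sqrt{20} \left(-12\right) = 2 \sqrt{5} \left(-12\right) = - 24 \sqrt{5}$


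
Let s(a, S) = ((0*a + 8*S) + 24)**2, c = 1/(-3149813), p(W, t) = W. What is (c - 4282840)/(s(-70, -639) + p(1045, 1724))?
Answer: -13490145108921/81544844146457 ≈ -0.16543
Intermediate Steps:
c = -1/3149813 ≈ -3.1748e-7
s(a, S) = (24 + 8*S)**2 (s(a, S) = ((0 + 8*S) + 24)**2 = (8*S + 24)**2 = (24 + 8*S)**2)
(c - 4282840)/(s(-70, -639) + p(1045, 1724)) = (-1/3149813 - 4282840)/(64*(3 - 639)**2 + 1045) = -13490145108921/(3149813*(64*(-636)**2 + 1045)) = -13490145108921/(3149813*(64*404496 + 1045)) = -13490145108921/(3149813*(25887744 + 1045)) = -13490145108921/3149813/25888789 = -13490145108921/3149813*1/25888789 = -13490145108921/81544844146457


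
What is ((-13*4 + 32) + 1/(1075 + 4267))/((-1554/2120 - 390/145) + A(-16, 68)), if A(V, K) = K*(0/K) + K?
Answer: -1642115430/5302220797 ≈ -0.30970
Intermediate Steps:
A(V, K) = K (A(V, K) = K*0 + K = 0 + K = K)
((-13*4 + 32) + 1/(1075 + 4267))/((-1554/2120 - 390/145) + A(-16, 68)) = ((-13*4 + 32) + 1/(1075 + 4267))/((-1554/2120 - 390/145) + 68) = ((-52 + 32) + 1/5342)/((-1554*1/2120 - 390*1/145) + 68) = (-20 + 1/5342)/((-777/1060 - 78/29) + 68) = -106839/(5342*(-105213/30740 + 68)) = -106839/(5342*1985107/30740) = -106839/5342*30740/1985107 = -1642115430/5302220797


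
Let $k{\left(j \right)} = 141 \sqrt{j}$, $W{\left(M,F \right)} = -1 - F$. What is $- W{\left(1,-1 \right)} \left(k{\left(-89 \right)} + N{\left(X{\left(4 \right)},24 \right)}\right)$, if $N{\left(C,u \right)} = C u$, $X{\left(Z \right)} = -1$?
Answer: $0$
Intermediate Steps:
$- W{\left(1,-1 \right)} \left(k{\left(-89 \right)} + N{\left(X{\left(4 \right)},24 \right)}\right) = - \left(-1 - -1\right) \left(141 \sqrt{-89} - 24\right) = - \left(-1 + 1\right) \left(141 i \sqrt{89} - 24\right) = - 0 \left(141 i \sqrt{89} - 24\right) = - 0 \left(-24 + 141 i \sqrt{89}\right) = \left(-1\right) 0 = 0$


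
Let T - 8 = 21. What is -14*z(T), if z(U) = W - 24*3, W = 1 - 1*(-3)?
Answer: 952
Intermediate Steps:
T = 29 (T = 8 + 21 = 29)
W = 4 (W = 1 + 3 = 4)
z(U) = -68 (z(U) = 4 - 24*3 = 4 - 4*18 = 4 - 72 = -68)
-14*z(T) = -14*(-68) = 952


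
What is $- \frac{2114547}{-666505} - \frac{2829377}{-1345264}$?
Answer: $\frac{4730417872793}{896625182320} \approx 5.2758$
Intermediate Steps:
$- \frac{2114547}{-666505} - \frac{2829377}{-1345264} = \left(-2114547\right) \left(- \frac{1}{666505}\right) - - \frac{2829377}{1345264} = \frac{2114547}{666505} + \frac{2829377}{1345264} = \frac{4730417872793}{896625182320}$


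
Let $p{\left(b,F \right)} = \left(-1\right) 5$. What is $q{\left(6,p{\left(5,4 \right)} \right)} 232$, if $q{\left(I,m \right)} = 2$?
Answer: $464$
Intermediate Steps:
$p{\left(b,F \right)} = -5$
$q{\left(6,p{\left(5,4 \right)} \right)} 232 = 2 \cdot 232 = 464$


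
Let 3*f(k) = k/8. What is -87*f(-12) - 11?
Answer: 65/2 ≈ 32.500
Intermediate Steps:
f(k) = k/24 (f(k) = (k/8)/3 = k/24)
-87*f(-12) - 11 = -29*(-12)/8 - 11 = -87*(-½) - 11 = 87/2 - 11 = 65/2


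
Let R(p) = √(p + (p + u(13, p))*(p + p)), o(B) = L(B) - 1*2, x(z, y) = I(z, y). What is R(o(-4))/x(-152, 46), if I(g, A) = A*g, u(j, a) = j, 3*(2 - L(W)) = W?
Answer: -√89/10488 ≈ -0.00089950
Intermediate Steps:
L(W) = 2 - W/3
x(z, y) = y*z
o(B) = -B/3 (o(B) = (2 - B/3) - 1*2 = (2 - B/3) - 2 = -B/3)
R(p) = √(p + 2*p*(13 + p)) (R(p) = √(p + (p + 13)*(p + p)) = √(p + (13 + p)*(2*p)) = √(p + 2*p*(13 + p)))
R(o(-4))/x(-152, 46) = √((-⅓*(-4))*(27 + 2*(-⅓*(-4))))/((46*(-152))) = √(4*(27 + 2*(4/3))/3)/(-6992) = √(4*(27 + 8/3)/3)*(-1/6992) = √((4/3)*(89/3))*(-1/6992) = √(356/9)*(-1/6992) = (2*√89/3)*(-1/6992) = -√89/10488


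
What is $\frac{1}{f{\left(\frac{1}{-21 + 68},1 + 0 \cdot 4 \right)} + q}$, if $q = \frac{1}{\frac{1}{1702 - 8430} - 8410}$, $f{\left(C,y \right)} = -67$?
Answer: $- \frac{56582481}{3791032955} \approx -0.014925$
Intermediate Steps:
$q = - \frac{6728}{56582481}$ ($q = \frac{1}{\frac{1}{-6728} - 8410} = \frac{1}{- \frac{1}{6728} - 8410} = \frac{1}{- \frac{56582481}{6728}} = - \frac{6728}{56582481} \approx -0.00011891$)
$\frac{1}{f{\left(\frac{1}{-21 + 68},1 + 0 \cdot 4 \right)} + q} = \frac{1}{-67 - \frac{6728}{56582481}} = \frac{1}{- \frac{3791032955}{56582481}} = - \frac{56582481}{3791032955}$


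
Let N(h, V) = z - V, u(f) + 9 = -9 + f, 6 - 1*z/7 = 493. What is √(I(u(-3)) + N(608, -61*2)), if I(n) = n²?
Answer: I*√2846 ≈ 53.348*I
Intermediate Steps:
z = -3409 (z = 42 - 7*493 = 42 - 3451 = -3409)
u(f) = -18 + f (u(f) = -9 + (-9 + f) = -18 + f)
N(h, V) = -3409 - V
√(I(u(-3)) + N(608, -61*2)) = √((-18 - 3)² + (-3409 - (-61)*2)) = √((-21)² + (-3409 - 1*(-122))) = √(441 + (-3409 + 122)) = √(441 - 3287) = √(-2846) = I*√2846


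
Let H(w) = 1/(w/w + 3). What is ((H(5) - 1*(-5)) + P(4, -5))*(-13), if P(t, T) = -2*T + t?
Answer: -1001/4 ≈ -250.25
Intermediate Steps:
H(w) = ¼ (H(w) = 1/(1 + 3) = 1/4 = ¼)
P(t, T) = t - 2*T
((H(5) - 1*(-5)) + P(4, -5))*(-13) = ((¼ - 1*(-5)) + (4 - 2*(-5)))*(-13) = ((¼ + 5) + (4 + 10))*(-13) = (21/4 + 14)*(-13) = (77/4)*(-13) = -1001/4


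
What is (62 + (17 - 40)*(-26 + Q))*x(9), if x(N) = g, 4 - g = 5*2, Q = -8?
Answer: -5064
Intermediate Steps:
g = -6 (g = 4 - 5*2 = 4 - 1*10 = 4 - 10 = -6)
x(N) = -6
(62 + (17 - 40)*(-26 + Q))*x(9) = (62 + (17 - 40)*(-26 - 8))*(-6) = (62 - 23*(-34))*(-6) = (62 + 782)*(-6) = 844*(-6) = -5064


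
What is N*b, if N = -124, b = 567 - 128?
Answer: -54436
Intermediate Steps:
b = 439
N*b = -124*439 = -54436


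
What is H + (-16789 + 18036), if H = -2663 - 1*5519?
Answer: -6935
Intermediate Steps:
H = -8182 (H = -2663 - 5519 = -8182)
H + (-16789 + 18036) = -8182 + (-16789 + 18036) = -8182 + 1247 = -6935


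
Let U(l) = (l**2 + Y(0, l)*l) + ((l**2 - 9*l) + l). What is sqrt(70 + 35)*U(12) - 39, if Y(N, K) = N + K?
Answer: -39 + 336*sqrt(105) ≈ 3404.0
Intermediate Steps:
Y(N, K) = K + N
U(l) = -8*l + 3*l**2 (U(l) = (l**2 + (l + 0)*l) + ((l**2 - 9*l) + l) = (l**2 + l*l) + (l**2 - 8*l) = (l**2 + l**2) + (l**2 - 8*l) = 2*l**2 + (l**2 - 8*l) = -8*l + 3*l**2)
sqrt(70 + 35)*U(12) - 39 = sqrt(70 + 35)*(12*(-8 + 3*12)) - 39 = sqrt(105)*(12*(-8 + 36)) - 39 = sqrt(105)*(12*28) - 39 = sqrt(105)*336 - 39 = 336*sqrt(105) - 39 = -39 + 336*sqrt(105)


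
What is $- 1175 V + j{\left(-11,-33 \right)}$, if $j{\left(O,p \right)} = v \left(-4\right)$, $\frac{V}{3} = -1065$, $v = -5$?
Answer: $3754145$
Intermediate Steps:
$V = -3195$ ($V = 3 \left(-1065\right) = -3195$)
$j{\left(O,p \right)} = 20$ ($j{\left(O,p \right)} = \left(-5\right) \left(-4\right) = 20$)
$- 1175 V + j{\left(-11,-33 \right)} = \left(-1175\right) \left(-3195\right) + 20 = 3754125 + 20 = 3754145$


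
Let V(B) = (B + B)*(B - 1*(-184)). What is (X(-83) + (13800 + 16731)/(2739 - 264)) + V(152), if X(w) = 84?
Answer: 84348277/825 ≈ 1.0224e+5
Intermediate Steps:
V(B) = 2*B*(184 + B) (V(B) = (2*B)*(B + 184) = (2*B)*(184 + B) = 2*B*(184 + B))
(X(-83) + (13800 + 16731)/(2739 - 264)) + V(152) = (84 + (13800 + 16731)/(2739 - 264)) + 2*152*(184 + 152) = (84 + 30531/2475) + 2*152*336 = (84 + 30531*(1/2475)) + 102144 = (84 + 10177/825) + 102144 = 79477/825 + 102144 = 84348277/825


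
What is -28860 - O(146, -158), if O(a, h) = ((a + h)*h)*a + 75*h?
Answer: -293826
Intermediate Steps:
O(a, h) = 75*h + a*h*(a + h) (O(a, h) = (h*(a + h))*a + 75*h = a*h*(a + h) + 75*h = 75*h + a*h*(a + h))
-28860 - O(146, -158) = -28860 - (-158)*(75 + 146² + 146*(-158)) = -28860 - (-158)*(75 + 21316 - 23068) = -28860 - (-158)*(-1677) = -28860 - 1*264966 = -28860 - 264966 = -293826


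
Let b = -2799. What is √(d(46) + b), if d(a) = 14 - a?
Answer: I*√2831 ≈ 53.207*I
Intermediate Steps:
√(d(46) + b) = √((14 - 1*46) - 2799) = √((14 - 46) - 2799) = √(-32 - 2799) = √(-2831) = I*√2831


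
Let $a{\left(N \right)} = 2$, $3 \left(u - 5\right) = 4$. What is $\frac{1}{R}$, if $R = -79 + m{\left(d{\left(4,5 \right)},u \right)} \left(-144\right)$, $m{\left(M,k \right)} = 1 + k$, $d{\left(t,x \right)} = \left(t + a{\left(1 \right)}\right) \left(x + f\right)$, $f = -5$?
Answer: $- \frac{1}{1135} \approx -0.00088106$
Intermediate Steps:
$u = \frac{19}{3}$ ($u = 5 + \frac{1}{3} \cdot 4 = 5 + \frac{4}{3} = \frac{19}{3} \approx 6.3333$)
$d{\left(t,x \right)} = \left(-5 + x\right) \left(2 + t\right)$ ($d{\left(t,x \right)} = \left(t + 2\right) \left(x - 5\right) = \left(2 + t\right) \left(-5 + x\right) = \left(-5 + x\right) \left(2 + t\right)$)
$R = -1135$ ($R = -79 + \left(1 + \frac{19}{3}\right) \left(-144\right) = -79 + \frac{22}{3} \left(-144\right) = -79 - 1056 = -1135$)
$\frac{1}{R} = \frac{1}{-1135} = - \frac{1}{1135}$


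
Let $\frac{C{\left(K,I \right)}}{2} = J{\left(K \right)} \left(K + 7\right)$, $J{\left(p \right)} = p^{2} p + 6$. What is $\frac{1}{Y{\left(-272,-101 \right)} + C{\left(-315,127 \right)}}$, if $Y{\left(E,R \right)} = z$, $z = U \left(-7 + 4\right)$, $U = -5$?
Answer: $\frac{1}{19253615319} \approx 5.1938 \cdot 10^{-11}$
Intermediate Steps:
$J{\left(p \right)} = 6 + p^{3}$ ($J{\left(p \right)} = p^{3} + 6 = 6 + p^{3}$)
$z = 15$ ($z = - 5 \left(-7 + 4\right) = \left(-5\right) \left(-3\right) = 15$)
$Y{\left(E,R \right)} = 15$
$C{\left(K,I \right)} = 2 \left(6 + K^{3}\right) \left(7 + K\right)$ ($C{\left(K,I \right)} = 2 \left(6 + K^{3}\right) \left(K + 7\right) = 2 \left(6 + K^{3}\right) \left(7 + K\right)$)
$\frac{1}{Y{\left(-272,-101 \right)} + C{\left(-315,127 \right)}} = \frac{1}{15 + 2 \left(6 + \left(-315\right)^{3}\right) \left(7 - 315\right)} = \frac{1}{15 + 2 \left(6 - 31255875\right) \left(-308\right)} = \frac{1}{15 + 2 \left(-31255869\right) \left(-308\right)} = \frac{1}{15 + 19253615304} = \frac{1}{19253615319}$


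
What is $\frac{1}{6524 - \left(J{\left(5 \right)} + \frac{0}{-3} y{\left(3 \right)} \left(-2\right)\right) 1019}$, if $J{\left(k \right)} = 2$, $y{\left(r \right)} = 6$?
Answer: $\frac{1}{4486} \approx 0.00022292$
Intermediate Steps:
$\frac{1}{6524 - \left(J{\left(5 \right)} + \frac{0}{-3} y{\left(3 \right)} \left(-2\right)\right) 1019} = \frac{1}{6524 - \left(2 + \frac{0}{-3} \cdot 6 \left(-2\right)\right) 1019} = \frac{1}{6524 - \left(2 + 0 \left(- \frac{1}{3}\right) 6 \left(-2\right)\right) 1019} = \frac{1}{6524 - \left(2 + 0 \cdot 6 \left(-2\right)\right) 1019} = \frac{1}{6524 - \left(2 + 0 \left(-2\right)\right) 1019} = \frac{1}{6524 - \left(2 + 0\right) 1019} = \frac{1}{6524 - 2 \cdot 1019} = \frac{1}{6524 - 2038} = \frac{1}{4486}$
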